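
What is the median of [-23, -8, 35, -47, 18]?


First, sort the list: [-47, -23, -8, 18, 35]
The list has 5 elements (odd count).
The middle index is 2 (0-based), and the element there is -8.
Final answer: -8


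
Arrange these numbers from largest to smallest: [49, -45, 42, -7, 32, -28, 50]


Original list: [49, -45, 42, -7, 32, -28, 50]
Repeatedly take the largest remaining element:
  Remaining [49, -45, 42, -7, 32, -28, 50] -> largest is 50
  Remaining [49, -45, 42, -7, 32, -28] -> largest is 49
  Remaining [-45, 42, -7, 32, -28] -> largest is 42
  Remaining [-45, -7, 32, -28] -> largest is 32
  Remaining [-45, -7, -28] -> largest is -7
  Remaining [-45, -28] -> largest is -28
  Remaining [-45] -> largest is -45
Collecting the picks in order gives the descending list.
Final answer: [50, 49, 42, 32, -7, -28, -45]


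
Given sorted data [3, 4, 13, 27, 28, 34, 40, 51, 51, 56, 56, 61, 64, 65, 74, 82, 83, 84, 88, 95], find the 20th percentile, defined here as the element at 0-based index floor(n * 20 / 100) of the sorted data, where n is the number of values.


The dataset has n = 20 elements.
Index = floor(20 * 20 / 100) = floor(400 / 100) = floor(4) = 4
Counting from index 0 in the sorted data, the element at index 4 is 28.
Final answer: 28


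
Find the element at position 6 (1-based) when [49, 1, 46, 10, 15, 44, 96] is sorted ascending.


Sort ascending: [1, 10, 15, 44, 46, 49, 96]
The 6th element (1-indexed) is at index 5.
Value = 49
Final answer: 49


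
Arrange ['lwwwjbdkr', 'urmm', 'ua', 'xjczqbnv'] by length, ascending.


Compute lengths:
  'lwwwjbdkr' has length 9
  'urmm' has length 4
  'ua' has length 2
  'xjczqbnv' has length 8
Lengths in increasing order: 2 < 4 < 8 < 9
Listing the words in that order gives the answer.
Final answer: ['ua', 'urmm', 'xjczqbnv', 'lwwwjbdkr']


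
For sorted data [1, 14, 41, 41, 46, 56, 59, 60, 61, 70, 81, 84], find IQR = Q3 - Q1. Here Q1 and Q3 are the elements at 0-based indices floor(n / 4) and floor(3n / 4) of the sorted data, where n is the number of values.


The data has n = 12 elements.
Q1 index = floor(12 / 4) = floor(3) = 3; Q3 index = floor(3 * 12 / 4) = floor(9) = 9
Q1 = element at index 3 = 41
Q3 = element at index 9 = 70
IQR = 70 - 41 = 29
Final answer: 29


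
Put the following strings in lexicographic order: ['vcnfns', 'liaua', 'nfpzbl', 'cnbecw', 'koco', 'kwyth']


Compare strings character by character (the first differing letter decides):
  'cnbecw' < 'koco' since 'c' < 'k' at position 1
  'koco' < 'kwyth' since 'o' < 'w' at position 2
  'kwyth' < 'liaua' since 'k' < 'l' at position 1
  'liaua' < 'nfpzbl' since 'l' < 'n' at position 1
  'nfpzbl' < 'vcnfns' since 'n' < 'v' at position 1
Chaining these comparisons gives the alphabetical order.
Final answer: ['cnbecw', 'koco', 'kwyth', 'liaua', 'nfpzbl', 'vcnfns']


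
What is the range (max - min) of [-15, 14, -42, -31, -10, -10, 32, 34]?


Maximum value: 34
Minimum value: -42
Range = 34 - (-42) = 76
Final answer: 76


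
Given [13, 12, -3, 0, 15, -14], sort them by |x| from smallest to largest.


Compute absolute values:
  |13| = 13
  |12| = 12
  |-3| = 3
  |0| = 0
  |15| = 15
  |-14| = 14
Absolute values in increasing order: 0 < 3 < 12 < 13 < 14 < 15
Listing the original numbers in that order gives the answer.
Final answer: [0, -3, 12, 13, -14, 15]


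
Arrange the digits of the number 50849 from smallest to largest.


The number 50849 has digits: 5, 0, 8, 4, 9
Sorted: 0, 4, 5, 8, 9
Joining the sorted digits gives the result.
Final answer: 04589


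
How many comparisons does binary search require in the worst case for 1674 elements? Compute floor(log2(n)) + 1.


Binary search halves the search space each step.
Maximum comparisons = floor(log2(1674)) + 1
log2(1674) = 10.7091
floor(log2(1674)) = 10, so 10 + 1 = 11
Final answer: 11


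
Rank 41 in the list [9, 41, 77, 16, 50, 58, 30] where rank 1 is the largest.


Sort descending: [77, 58, 50, 41, 30, 16, 9]
Find 41 in the sorted list.
41 is at position 4.
Final answer: 4


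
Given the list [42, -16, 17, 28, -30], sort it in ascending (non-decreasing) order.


Original list: [42, -16, 17, 28, -30]
Repeatedly take the smallest remaining element:
  Remaining [42, -16, 17, 28, -30] -> smallest is -30
  Remaining [42, -16, 17, 28] -> smallest is -16
  Remaining [42, 17, 28] -> smallest is 17
  Remaining [42, 28] -> smallest is 28
  Remaining [42] -> smallest is 42
Collecting the picks in order gives the sorted list.
Final answer: [-30, -16, 17, 28, 42]


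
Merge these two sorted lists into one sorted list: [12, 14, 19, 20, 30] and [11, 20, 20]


List A: [12, 14, 19, 20, 30]
List B: [11, 20, 20]
Repeatedly compare the front elements and take the smaller:
  12 vs 11 -> take 11
  12 vs 20 -> take 12
  14 vs 20 -> take 14
  19 vs 20 -> take 19
  20 vs 20 -> take 20
  30 vs 20 -> take 20
  30 vs 20 -> take 20
  B is exhausted; append the rest of A: [30]
Final answer: [11, 12, 14, 19, 20, 20, 20, 30]


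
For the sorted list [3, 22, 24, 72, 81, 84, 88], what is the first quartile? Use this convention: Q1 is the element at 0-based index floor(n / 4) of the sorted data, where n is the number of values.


The list has n = 7 elements.
Q1 index = floor(7 / 4) = floor(1.75) = 1
Counting from index 0 in the sorted data, the element at index 1 is 22.
Final answer: 22


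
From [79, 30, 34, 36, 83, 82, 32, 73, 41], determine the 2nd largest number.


Sort descending: [83, 82, 79, 73, 41, 36, 34, 32, 30]
The 2nd element (1-indexed) is at index 1.
Value = 82
Final answer: 82


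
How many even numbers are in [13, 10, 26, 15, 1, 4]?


Check each element:
  13 is odd
  10 is even
  26 is even
  15 is odd
  1 is odd
  4 is even
Evens: [10, 26, 4]
Count of evens = 3
Final answer: 3


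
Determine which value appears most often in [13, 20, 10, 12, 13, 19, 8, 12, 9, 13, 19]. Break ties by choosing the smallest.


Count the frequency of each value:
  8 appears 1 time(s)
  9 appears 1 time(s)
  10 appears 1 time(s)
  12 appears 2 time(s)
  13 appears 3 time(s)
  19 appears 2 time(s)
  20 appears 1 time(s)
Maximum frequency is 3.
Only 13 reaches that frequency, so it is the mode.
Final answer: 13


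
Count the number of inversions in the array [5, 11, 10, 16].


For each element, count the later elements that are smaller than it:
  5 (index 0): smaller elements after it = [] -> 0
  11 (index 1): smaller elements after it = [10] -> 1
  10 (index 2): smaller elements after it = [] -> 0
Total inversions = 0 + 1 + 0 = 1
Final answer: 1


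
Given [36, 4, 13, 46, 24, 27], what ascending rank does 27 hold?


Sort ascending: [4, 13, 24, 27, 36, 46]
Find 27 in the sorted list.
27 is at position 4 (1-indexed).
Final answer: 4


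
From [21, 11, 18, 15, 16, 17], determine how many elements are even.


Check each element:
  21 is odd
  11 is odd
  18 is even
  15 is odd
  16 is even
  17 is odd
Evens: [18, 16]
Count of evens = 2
Final answer: 2


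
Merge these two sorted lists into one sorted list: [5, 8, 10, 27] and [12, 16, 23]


List A: [5, 8, 10, 27]
List B: [12, 16, 23]
Repeatedly compare the front elements and take the smaller:
  5 vs 12 -> take 5
  8 vs 12 -> take 8
  10 vs 12 -> take 10
  27 vs 12 -> take 12
  27 vs 16 -> take 16
  27 vs 23 -> take 23
  B is exhausted; append the rest of A: [27]
Final answer: [5, 8, 10, 12, 16, 23, 27]


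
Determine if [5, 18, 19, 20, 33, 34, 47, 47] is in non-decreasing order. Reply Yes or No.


Check consecutive pairs:
  5 <= 18? True
  18 <= 19? True
  19 <= 20? True
  20 <= 33? True
  33 <= 34? True
  34 <= 47? True
  47 <= 47? True
Every consecutive pair is in order, so the list is non-decreasing.
Final answer: Yes


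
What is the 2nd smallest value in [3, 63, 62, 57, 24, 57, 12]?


Sort ascending: [3, 12, 24, 57, 57, 62, 63]
The 2nd element (1-indexed) is at index 1.
Value = 12
Final answer: 12


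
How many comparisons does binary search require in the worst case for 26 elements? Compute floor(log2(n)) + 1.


Binary search halves the search space each step.
Maximum comparisons = floor(log2(26)) + 1
log2(26) = 4.7004
floor(log2(26)) = 4, so 4 + 1 = 5
Final answer: 5


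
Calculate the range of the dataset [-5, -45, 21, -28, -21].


Maximum value: 21
Minimum value: -45
Range = 21 - (-45) = 66
Final answer: 66


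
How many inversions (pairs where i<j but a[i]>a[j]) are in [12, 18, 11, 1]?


For each element, count the later elements that are smaller than it:
  12 (index 0): smaller elements after it = [11, 1] -> 2
  18 (index 1): smaller elements after it = [11, 1] -> 2
  11 (index 2): smaller elements after it = [1] -> 1
Total inversions = 2 + 2 + 1 = 5
Final answer: 5


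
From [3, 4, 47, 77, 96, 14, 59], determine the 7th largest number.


Sort descending: [96, 77, 59, 47, 14, 4, 3]
The 7th element (1-indexed) is at index 6.
Value = 3
Final answer: 3


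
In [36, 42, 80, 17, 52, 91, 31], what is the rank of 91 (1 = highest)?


Sort descending: [91, 80, 52, 42, 36, 31, 17]
Find 91 in the sorted list.
91 is at position 1.
Final answer: 1


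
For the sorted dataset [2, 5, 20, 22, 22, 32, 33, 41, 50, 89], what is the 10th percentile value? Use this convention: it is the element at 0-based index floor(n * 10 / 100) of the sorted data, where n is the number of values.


The dataset has n = 10 elements.
Index = floor(10 * 10 / 100) = floor(100 / 100) = floor(1) = 1
Counting from index 0 in the sorted data, the element at index 1 is 5.
Final answer: 5


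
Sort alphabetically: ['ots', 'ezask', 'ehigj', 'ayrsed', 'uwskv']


Compare strings character by character (the first differing letter decides):
  'ayrsed' < 'ehigj' since 'a' < 'e' at position 1
  'ehigj' < 'ezask' since 'h' < 'z' at position 2
  'ezask' < 'ots' since 'e' < 'o' at position 1
  'ots' < 'uwskv' since 'o' < 'u' at position 1
Chaining these comparisons gives the alphabetical order.
Final answer: ['ayrsed', 'ehigj', 'ezask', 'ots', 'uwskv']


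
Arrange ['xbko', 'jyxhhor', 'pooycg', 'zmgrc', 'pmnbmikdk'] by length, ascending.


Compute lengths:
  'xbko' has length 4
  'jyxhhor' has length 7
  'pooycg' has length 6
  'zmgrc' has length 5
  'pmnbmikdk' has length 9
Lengths in increasing order: 4 < 5 < 6 < 7 < 9
Listing the words in that order gives the answer.
Final answer: ['xbko', 'zmgrc', 'pooycg', 'jyxhhor', 'pmnbmikdk']


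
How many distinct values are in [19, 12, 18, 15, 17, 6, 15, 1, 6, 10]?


List all unique values:
Distinct values: [1, 6, 10, 12, 15, 17, 18, 19]
Count = 8
Final answer: 8


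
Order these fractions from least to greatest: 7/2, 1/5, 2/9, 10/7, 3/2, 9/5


Convert to decimal for comparison:
  7/2 = 3.5
  1/5 = 0.2
  2/9 = 0.2222
  10/7 = 1.4286
  3/2 = 1.5
  9/5 = 1.8
Decimals in increasing order: 0.2 < 0.2222 < 1.4286 < 1.5 < 1.8 < 3.5
Writing each back as its fraction gives the sorted order.
Final answer: 1/5, 2/9, 10/7, 3/2, 9/5, 7/2


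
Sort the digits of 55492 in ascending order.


The number 55492 has digits: 5, 5, 4, 9, 2
Sorted: 2, 4, 5, 5, 9
Joining the sorted digits gives the result.
Final answer: 24559


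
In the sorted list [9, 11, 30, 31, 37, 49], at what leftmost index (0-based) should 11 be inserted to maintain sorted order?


List is sorted: [9, 11, 30, 31, 37, 49]
We need the leftmost position where 11 can be inserted, i.e. the first index whose element is >= 11 (or the end of the list if none is).
Binary search with low=0, high=6 (0-based indices):
  low=0, high=6, mid=3: a[3]=31 >= 11, so high = 3
  low=0, high=3, mid=1: a[1]=11 >= 11, so high = 1
  low=0, high=1, mid=0: a[0]=9 < 11, so low = 1
Now low = high = 1, so the insertion index is 1.
Final answer: 1


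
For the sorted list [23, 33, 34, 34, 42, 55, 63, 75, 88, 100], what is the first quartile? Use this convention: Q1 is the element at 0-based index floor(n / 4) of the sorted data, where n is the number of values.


The list has n = 10 elements.
Q1 index = floor(10 / 4) = floor(2.5) = 2
Counting from index 0 in the sorted data, the element at index 2 is 34.
Final answer: 34


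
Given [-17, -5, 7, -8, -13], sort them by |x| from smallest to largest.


Compute absolute values:
  |-17| = 17
  |-5| = 5
  |7| = 7
  |-8| = 8
  |-13| = 13
Absolute values in increasing order: 5 < 7 < 8 < 13 < 17
Listing the original numbers in that order gives the answer.
Final answer: [-5, 7, -8, -13, -17]


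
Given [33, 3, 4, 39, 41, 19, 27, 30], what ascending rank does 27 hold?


Sort ascending: [3, 4, 19, 27, 30, 33, 39, 41]
Find 27 in the sorted list.
27 is at position 4 (1-indexed).
Final answer: 4


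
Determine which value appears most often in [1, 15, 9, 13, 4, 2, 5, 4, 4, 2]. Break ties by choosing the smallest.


Count the frequency of each value:
  1 appears 1 time(s)
  2 appears 2 time(s)
  4 appears 3 time(s)
  5 appears 1 time(s)
  9 appears 1 time(s)
  13 appears 1 time(s)
  15 appears 1 time(s)
Maximum frequency is 3.
Only 4 reaches that frequency, so it is the mode.
Final answer: 4


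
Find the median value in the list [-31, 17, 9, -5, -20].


First, sort the list: [-31, -20, -5, 9, 17]
The list has 5 elements (odd count).
The middle index is 2 (0-based), and the element there is -5.
Final answer: -5


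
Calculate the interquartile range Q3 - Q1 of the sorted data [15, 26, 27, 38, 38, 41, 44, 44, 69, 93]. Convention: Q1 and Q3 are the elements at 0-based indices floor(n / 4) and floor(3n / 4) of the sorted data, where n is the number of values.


The data has n = 10 elements.
Q1 index = floor(10 / 4) = floor(2.5) = 2; Q3 index = floor(3 * 10 / 4) = floor(7.5) = 7
Q1 = element at index 2 = 27
Q3 = element at index 7 = 44
IQR = 44 - 27 = 17
Final answer: 17


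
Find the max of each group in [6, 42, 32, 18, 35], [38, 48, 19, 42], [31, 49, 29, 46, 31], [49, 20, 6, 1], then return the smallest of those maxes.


Find max of each group:
  Group 1: [6, 42, 32, 18, 35] -> max = 42
  Group 2: [38, 48, 19, 42] -> max = 48
  Group 3: [31, 49, 29, 46, 31] -> max = 49
  Group 4: [49, 20, 6, 1] -> max = 49
Maxes: [42, 48, 49, 49]
Minimum of maxes = 42
Final answer: 42


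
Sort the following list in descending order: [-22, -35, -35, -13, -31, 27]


Original list: [-22, -35, -35, -13, -31, 27]
Repeatedly take the largest remaining element:
  Remaining [-22, -35, -35, -13, -31, 27] -> largest is 27
  Remaining [-22, -35, -35, -13, -31] -> largest is -13
  Remaining [-22, -35, -35, -31] -> largest is -22
  Remaining [-35, -35, -31] -> largest is -31
  Remaining [-35, -35] -> largest is -35
  Remaining [-35] -> largest is -35
Collecting the picks in order gives the descending list.
Final answer: [27, -13, -22, -31, -35, -35]


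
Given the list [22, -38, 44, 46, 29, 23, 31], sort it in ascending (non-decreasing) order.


Original list: [22, -38, 44, 46, 29, 23, 31]
Repeatedly take the smallest remaining element:
  Remaining [22, -38, 44, 46, 29, 23, 31] -> smallest is -38
  Remaining [22, 44, 46, 29, 23, 31] -> smallest is 22
  Remaining [44, 46, 29, 23, 31] -> smallest is 23
  Remaining [44, 46, 29, 31] -> smallest is 29
  Remaining [44, 46, 31] -> smallest is 31
  Remaining [44, 46] -> smallest is 44
  Remaining [46] -> smallest is 46
Collecting the picks in order gives the sorted list.
Final answer: [-38, 22, 23, 29, 31, 44, 46]


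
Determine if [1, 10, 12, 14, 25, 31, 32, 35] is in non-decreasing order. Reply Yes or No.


Check consecutive pairs:
  1 <= 10? True
  10 <= 12? True
  12 <= 14? True
  14 <= 25? True
  25 <= 31? True
  31 <= 32? True
  32 <= 35? True
Every consecutive pair is in order, so the list is non-decreasing.
Final answer: Yes


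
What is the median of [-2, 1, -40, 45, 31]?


First, sort the list: [-40, -2, 1, 31, 45]
The list has 5 elements (odd count).
The middle index is 2 (0-based), and the element there is 1.
Final answer: 1


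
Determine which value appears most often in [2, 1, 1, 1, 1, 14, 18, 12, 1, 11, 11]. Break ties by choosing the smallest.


Count the frequency of each value:
  1 appears 5 time(s)
  2 appears 1 time(s)
  11 appears 2 time(s)
  12 appears 1 time(s)
  14 appears 1 time(s)
  18 appears 1 time(s)
Maximum frequency is 5.
Only 1 reaches that frequency, so it is the mode.
Final answer: 1


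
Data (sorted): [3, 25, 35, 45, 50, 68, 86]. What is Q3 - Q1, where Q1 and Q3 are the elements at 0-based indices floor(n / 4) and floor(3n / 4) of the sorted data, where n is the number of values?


The data has n = 7 elements.
Q1 index = floor(7 / 4) = floor(1.75) = 1; Q3 index = floor(3 * 7 / 4) = floor(5.25) = 5
Q1 = element at index 1 = 25
Q3 = element at index 5 = 68
IQR = 68 - 25 = 43
Final answer: 43


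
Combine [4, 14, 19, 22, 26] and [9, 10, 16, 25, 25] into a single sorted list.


List A: [4, 14, 19, 22, 26]
List B: [9, 10, 16, 25, 25]
Repeatedly compare the front elements and take the smaller:
  4 vs 9 -> take 4
  14 vs 9 -> take 9
  14 vs 10 -> take 10
  14 vs 16 -> take 14
  19 vs 16 -> take 16
  19 vs 25 -> take 19
  22 vs 25 -> take 22
  26 vs 25 -> take 25
  26 vs 25 -> take 25
  B is exhausted; append the rest of A: [26]
Final answer: [4, 9, 10, 14, 16, 19, 22, 25, 25, 26]


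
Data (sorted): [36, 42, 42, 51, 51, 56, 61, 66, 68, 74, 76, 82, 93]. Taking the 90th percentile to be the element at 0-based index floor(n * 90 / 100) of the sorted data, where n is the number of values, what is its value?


The dataset has n = 13 elements.
Index = floor(13 * 90 / 100) = floor(1170 / 100) = floor(11.7) = 11
Counting from index 0 in the sorted data, the element at index 11 is 82.
Final answer: 82


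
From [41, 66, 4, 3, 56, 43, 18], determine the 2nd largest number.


Sort descending: [66, 56, 43, 41, 18, 4, 3]
The 2nd element (1-indexed) is at index 1.
Value = 56
Final answer: 56


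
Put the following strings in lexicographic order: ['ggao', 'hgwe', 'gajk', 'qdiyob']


Compare strings character by character (the first differing letter decides):
  'gajk' < 'ggao' since 'a' < 'g' at position 2
  'ggao' < 'hgwe' since 'g' < 'h' at position 1
  'hgwe' < 'qdiyob' since 'h' < 'q' at position 1
Chaining these comparisons gives the alphabetical order.
Final answer: ['gajk', 'ggao', 'hgwe', 'qdiyob']


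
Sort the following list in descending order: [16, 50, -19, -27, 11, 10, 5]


Original list: [16, 50, -19, -27, 11, 10, 5]
Repeatedly take the largest remaining element:
  Remaining [16, 50, -19, -27, 11, 10, 5] -> largest is 50
  Remaining [16, -19, -27, 11, 10, 5] -> largest is 16
  Remaining [-19, -27, 11, 10, 5] -> largest is 11
  Remaining [-19, -27, 10, 5] -> largest is 10
  Remaining [-19, -27, 5] -> largest is 5
  Remaining [-19, -27] -> largest is -19
  Remaining [-27] -> largest is -27
Collecting the picks in order gives the descending list.
Final answer: [50, 16, 11, 10, 5, -19, -27]


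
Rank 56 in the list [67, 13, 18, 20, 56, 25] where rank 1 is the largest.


Sort descending: [67, 56, 25, 20, 18, 13]
Find 56 in the sorted list.
56 is at position 2.
Final answer: 2


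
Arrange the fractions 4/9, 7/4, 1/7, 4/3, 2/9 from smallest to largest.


Convert to decimal for comparison:
  4/9 = 0.4444
  7/4 = 1.75
  1/7 = 0.1429
  4/3 = 1.3333
  2/9 = 0.2222
Decimals in increasing order: 0.1429 < 0.2222 < 0.4444 < 1.3333 < 1.75
Writing each back as its fraction gives the sorted order.
Final answer: 1/7, 2/9, 4/9, 4/3, 7/4


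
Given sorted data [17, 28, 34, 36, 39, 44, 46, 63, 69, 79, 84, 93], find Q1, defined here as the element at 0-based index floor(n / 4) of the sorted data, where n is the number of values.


The list has n = 12 elements.
Q1 index = floor(12 / 4) = floor(3) = 3
Counting from index 0 in the sorted data, the element at index 3 is 36.
Final answer: 36


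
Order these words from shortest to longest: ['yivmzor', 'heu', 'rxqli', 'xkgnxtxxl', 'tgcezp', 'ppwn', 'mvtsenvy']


Compute lengths:
  'yivmzor' has length 7
  'heu' has length 3
  'rxqli' has length 5
  'xkgnxtxxl' has length 9
  'tgcezp' has length 6
  'ppwn' has length 4
  'mvtsenvy' has length 8
Lengths in increasing order: 3 < 4 < 5 < 6 < 7 < 8 < 9
Listing the words in that order gives the answer.
Final answer: ['heu', 'ppwn', 'rxqli', 'tgcezp', 'yivmzor', 'mvtsenvy', 'xkgnxtxxl']


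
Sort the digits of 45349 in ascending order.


The number 45349 has digits: 4, 5, 3, 4, 9
Sorted: 3, 4, 4, 5, 9
Joining the sorted digits gives the result.
Final answer: 34459


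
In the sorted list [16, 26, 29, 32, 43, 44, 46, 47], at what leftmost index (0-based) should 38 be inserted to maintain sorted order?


List is sorted: [16, 26, 29, 32, 43, 44, 46, 47]
We need the leftmost position where 38 can be inserted, i.e. the first index whose element is >= 38 (or the end of the list if none is).
Binary search with low=0, high=8 (0-based indices):
  low=0, high=8, mid=4: a[4]=43 >= 38, so high = 4
  low=0, high=4, mid=2: a[2]=29 < 38, so low = 3
  low=3, high=4, mid=3: a[3]=32 < 38, so low = 4
Now low = high = 4, so the insertion index is 4.
Final answer: 4


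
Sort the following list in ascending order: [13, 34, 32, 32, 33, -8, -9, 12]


Original list: [13, 34, 32, 32, 33, -8, -9, 12]
Repeatedly take the smallest remaining element:
  Remaining [13, 34, 32, 32, 33, -8, -9, 12] -> smallest is -9
  Remaining [13, 34, 32, 32, 33, -8, 12] -> smallest is -8
  Remaining [13, 34, 32, 32, 33, 12] -> smallest is 12
  Remaining [13, 34, 32, 32, 33] -> smallest is 13
  Remaining [34, 32, 32, 33] -> smallest is 32
  Remaining [34, 32, 33] -> smallest is 32
  Remaining [34, 33] -> smallest is 33
  Remaining [34] -> smallest is 34
Collecting the picks in order gives the sorted list.
Final answer: [-9, -8, 12, 13, 32, 32, 33, 34]


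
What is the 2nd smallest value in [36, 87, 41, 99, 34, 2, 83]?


Sort ascending: [2, 34, 36, 41, 83, 87, 99]
The 2nd element (1-indexed) is at index 1.
Value = 34
Final answer: 34


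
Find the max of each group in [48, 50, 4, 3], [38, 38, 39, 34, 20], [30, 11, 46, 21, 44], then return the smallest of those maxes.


Find max of each group:
  Group 1: [48, 50, 4, 3] -> max = 50
  Group 2: [38, 38, 39, 34, 20] -> max = 39
  Group 3: [30, 11, 46, 21, 44] -> max = 46
Maxes: [50, 39, 46]
Minimum of maxes = 39
Final answer: 39


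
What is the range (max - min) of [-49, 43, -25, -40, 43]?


Maximum value: 43
Minimum value: -49
Range = 43 - (-49) = 92
Final answer: 92


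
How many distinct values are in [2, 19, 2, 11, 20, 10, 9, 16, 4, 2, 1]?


List all unique values:
Distinct values: [1, 2, 4, 9, 10, 11, 16, 19, 20]
Count = 9
Final answer: 9


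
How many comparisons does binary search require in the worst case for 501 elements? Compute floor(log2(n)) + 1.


Binary search halves the search space each step.
Maximum comparisons = floor(log2(501)) + 1
log2(501) = 8.9687
floor(log2(501)) = 8, so 8 + 1 = 9
Final answer: 9


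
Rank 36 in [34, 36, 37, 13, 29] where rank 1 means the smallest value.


Sort ascending: [13, 29, 34, 36, 37]
Find 36 in the sorted list.
36 is at position 4 (1-indexed).
Final answer: 4


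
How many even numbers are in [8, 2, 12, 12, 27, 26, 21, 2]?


Check each element:
  8 is even
  2 is even
  12 is even
  12 is even
  27 is odd
  26 is even
  21 is odd
  2 is even
Evens: [8, 2, 12, 12, 26, 2]
Count of evens = 6
Final answer: 6


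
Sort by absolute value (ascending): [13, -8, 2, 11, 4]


Compute absolute values:
  |13| = 13
  |-8| = 8
  |2| = 2
  |11| = 11
  |4| = 4
Absolute values in increasing order: 2 < 4 < 8 < 11 < 13
Listing the original numbers in that order gives the answer.
Final answer: [2, 4, -8, 11, 13]


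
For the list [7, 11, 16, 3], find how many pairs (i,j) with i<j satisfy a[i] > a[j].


For each element, count the later elements that are smaller than it:
  7 (index 0): smaller elements after it = [3] -> 1
  11 (index 1): smaller elements after it = [3] -> 1
  16 (index 2): smaller elements after it = [3] -> 1
Total inversions = 1 + 1 + 1 = 3
Final answer: 3


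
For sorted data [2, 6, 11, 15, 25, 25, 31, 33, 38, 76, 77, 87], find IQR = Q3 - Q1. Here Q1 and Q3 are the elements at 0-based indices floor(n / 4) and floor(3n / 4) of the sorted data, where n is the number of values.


The data has n = 12 elements.
Q1 index = floor(12 / 4) = floor(3) = 3; Q3 index = floor(3 * 12 / 4) = floor(9) = 9
Q1 = element at index 3 = 15
Q3 = element at index 9 = 76
IQR = 76 - 15 = 61
Final answer: 61


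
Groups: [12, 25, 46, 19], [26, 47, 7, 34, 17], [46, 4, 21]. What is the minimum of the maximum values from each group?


Find max of each group:
  Group 1: [12, 25, 46, 19] -> max = 46
  Group 2: [26, 47, 7, 34, 17] -> max = 47
  Group 3: [46, 4, 21] -> max = 46
Maxes: [46, 47, 46]
Minimum of maxes = 46
Final answer: 46


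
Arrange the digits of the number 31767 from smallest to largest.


The number 31767 has digits: 3, 1, 7, 6, 7
Sorted: 1, 3, 6, 7, 7
Joining the sorted digits gives the result.
Final answer: 13677


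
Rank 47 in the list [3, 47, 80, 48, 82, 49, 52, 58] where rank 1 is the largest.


Sort descending: [82, 80, 58, 52, 49, 48, 47, 3]
Find 47 in the sorted list.
47 is at position 7.
Final answer: 7


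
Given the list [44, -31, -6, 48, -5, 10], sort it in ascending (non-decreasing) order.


Original list: [44, -31, -6, 48, -5, 10]
Repeatedly take the smallest remaining element:
  Remaining [44, -31, -6, 48, -5, 10] -> smallest is -31
  Remaining [44, -6, 48, -5, 10] -> smallest is -6
  Remaining [44, 48, -5, 10] -> smallest is -5
  Remaining [44, 48, 10] -> smallest is 10
  Remaining [44, 48] -> smallest is 44
  Remaining [48] -> smallest is 48
Collecting the picks in order gives the sorted list.
Final answer: [-31, -6, -5, 10, 44, 48]


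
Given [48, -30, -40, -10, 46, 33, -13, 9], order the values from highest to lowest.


Original list: [48, -30, -40, -10, 46, 33, -13, 9]
Repeatedly take the largest remaining element:
  Remaining [48, -30, -40, -10, 46, 33, -13, 9] -> largest is 48
  Remaining [-30, -40, -10, 46, 33, -13, 9] -> largest is 46
  Remaining [-30, -40, -10, 33, -13, 9] -> largest is 33
  Remaining [-30, -40, -10, -13, 9] -> largest is 9
  Remaining [-30, -40, -10, -13] -> largest is -10
  Remaining [-30, -40, -13] -> largest is -13
  Remaining [-30, -40] -> largest is -30
  Remaining [-40] -> largest is -40
Collecting the picks in order gives the descending list.
Final answer: [48, 46, 33, 9, -10, -13, -30, -40]


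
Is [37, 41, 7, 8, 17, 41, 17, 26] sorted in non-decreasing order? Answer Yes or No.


Check consecutive pairs:
  37 <= 41? True
  41 <= 7? False
  7 <= 8? True
  8 <= 17? True
  17 <= 41? True
  41 <= 17? False
  17 <= 26? True
2 consecutive pair(s) are out of order, so the list is not sorted.
Final answer: No


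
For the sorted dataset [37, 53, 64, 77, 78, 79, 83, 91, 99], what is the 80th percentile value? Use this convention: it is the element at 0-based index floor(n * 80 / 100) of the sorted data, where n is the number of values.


The dataset has n = 9 elements.
Index = floor(9 * 80 / 100) = floor(720 / 100) = floor(7.2) = 7
Counting from index 0 in the sorted data, the element at index 7 is 91.
Final answer: 91


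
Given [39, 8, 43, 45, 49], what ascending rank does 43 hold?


Sort ascending: [8, 39, 43, 45, 49]
Find 43 in the sorted list.
43 is at position 3 (1-indexed).
Final answer: 3


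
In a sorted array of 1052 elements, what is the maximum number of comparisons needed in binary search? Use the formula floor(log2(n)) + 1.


Binary search halves the search space each step.
Maximum comparisons = floor(log2(1052)) + 1
log2(1052) = 10.0389
floor(log2(1052)) = 10, so 10 + 1 = 11
Final answer: 11


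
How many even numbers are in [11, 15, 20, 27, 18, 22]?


Check each element:
  11 is odd
  15 is odd
  20 is even
  27 is odd
  18 is even
  22 is even
Evens: [20, 18, 22]
Count of evens = 3
Final answer: 3


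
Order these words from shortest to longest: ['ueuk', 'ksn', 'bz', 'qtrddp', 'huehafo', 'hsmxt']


Compute lengths:
  'ueuk' has length 4
  'ksn' has length 3
  'bz' has length 2
  'qtrddp' has length 6
  'huehafo' has length 7
  'hsmxt' has length 5
Lengths in increasing order: 2 < 3 < 4 < 5 < 6 < 7
Listing the words in that order gives the answer.
Final answer: ['bz', 'ksn', 'ueuk', 'hsmxt', 'qtrddp', 'huehafo']


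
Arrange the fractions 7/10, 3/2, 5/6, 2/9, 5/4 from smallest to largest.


Convert to decimal for comparison:
  7/10 = 0.7
  3/2 = 1.5
  5/6 = 0.8333
  2/9 = 0.2222
  5/4 = 1.25
Decimals in increasing order: 0.2222 < 0.7 < 0.8333 < 1.25 < 1.5
Writing each back as its fraction gives the sorted order.
Final answer: 2/9, 7/10, 5/6, 5/4, 3/2


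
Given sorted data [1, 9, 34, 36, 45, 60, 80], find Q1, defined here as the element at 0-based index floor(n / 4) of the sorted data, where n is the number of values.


The list has n = 7 elements.
Q1 index = floor(7 / 4) = floor(1.75) = 1
Counting from index 0 in the sorted data, the element at index 1 is 9.
Final answer: 9


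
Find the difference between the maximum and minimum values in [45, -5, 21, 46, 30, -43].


Maximum value: 46
Minimum value: -43
Range = 46 - (-43) = 89
Final answer: 89


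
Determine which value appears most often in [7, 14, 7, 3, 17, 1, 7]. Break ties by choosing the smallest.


Count the frequency of each value:
  1 appears 1 time(s)
  3 appears 1 time(s)
  7 appears 3 time(s)
  14 appears 1 time(s)
  17 appears 1 time(s)
Maximum frequency is 3.
Only 7 reaches that frequency, so it is the mode.
Final answer: 7


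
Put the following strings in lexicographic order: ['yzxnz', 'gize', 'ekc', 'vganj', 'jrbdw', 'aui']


Compare strings character by character (the first differing letter decides):
  'aui' < 'ekc' since 'a' < 'e' at position 1
  'ekc' < 'gize' since 'e' < 'g' at position 1
  'gize' < 'jrbdw' since 'g' < 'j' at position 1
  'jrbdw' < 'vganj' since 'j' < 'v' at position 1
  'vganj' < 'yzxnz' since 'v' < 'y' at position 1
Chaining these comparisons gives the alphabetical order.
Final answer: ['aui', 'ekc', 'gize', 'jrbdw', 'vganj', 'yzxnz']


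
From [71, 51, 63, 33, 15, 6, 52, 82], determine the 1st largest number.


Sort descending: [82, 71, 63, 52, 51, 33, 15, 6]
The 1st element (1-indexed) is at index 0.
Value = 82
Final answer: 82


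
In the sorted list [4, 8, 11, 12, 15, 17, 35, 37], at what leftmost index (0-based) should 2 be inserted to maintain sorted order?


List is sorted: [4, 8, 11, 12, 15, 17, 35, 37]
We need the leftmost position where 2 can be inserted, i.e. the first index whose element is >= 2 (or the end of the list if none is).
Binary search with low=0, high=8 (0-based indices):
  low=0, high=8, mid=4: a[4]=15 >= 2, so high = 4
  low=0, high=4, mid=2: a[2]=11 >= 2, so high = 2
  low=0, high=2, mid=1: a[1]=8 >= 2, so high = 1
  low=0, high=1, mid=0: a[0]=4 >= 2, so high = 0
Now low = high = 0, so the insertion index is 0.
Final answer: 0


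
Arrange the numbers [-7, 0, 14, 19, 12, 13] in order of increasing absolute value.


Compute absolute values:
  |-7| = 7
  |0| = 0
  |14| = 14
  |19| = 19
  |12| = 12
  |13| = 13
Absolute values in increasing order: 0 < 7 < 12 < 13 < 14 < 19
Listing the original numbers in that order gives the answer.
Final answer: [0, -7, 12, 13, 14, 19]


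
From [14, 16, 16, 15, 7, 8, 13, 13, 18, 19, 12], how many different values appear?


List all unique values:
Distinct values: [7, 8, 12, 13, 14, 15, 16, 18, 19]
Count = 9
Final answer: 9


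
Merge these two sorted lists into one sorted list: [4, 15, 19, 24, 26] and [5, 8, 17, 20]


List A: [4, 15, 19, 24, 26]
List B: [5, 8, 17, 20]
Repeatedly compare the front elements and take the smaller:
  4 vs 5 -> take 4
  15 vs 5 -> take 5
  15 vs 8 -> take 8
  15 vs 17 -> take 15
  19 vs 17 -> take 17
  19 vs 20 -> take 19
  24 vs 20 -> take 20
  B is exhausted; append the rest of A: [24, 26]
Final answer: [4, 5, 8, 15, 17, 19, 20, 24, 26]


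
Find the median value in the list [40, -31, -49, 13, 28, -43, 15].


First, sort the list: [-49, -43, -31, 13, 15, 28, 40]
The list has 7 elements (odd count).
The middle index is 3 (0-based), and the element there is 13.
Final answer: 13


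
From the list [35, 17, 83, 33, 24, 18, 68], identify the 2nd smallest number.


Sort ascending: [17, 18, 24, 33, 35, 68, 83]
The 2nd element (1-indexed) is at index 1.
Value = 18
Final answer: 18


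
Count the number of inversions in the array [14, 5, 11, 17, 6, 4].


For each element, count the later elements that are smaller than it:
  14 (index 0): smaller elements after it = [5, 11, 6, 4] -> 4
  5 (index 1): smaller elements after it = [4] -> 1
  11 (index 2): smaller elements after it = [6, 4] -> 2
  17 (index 3): smaller elements after it = [6, 4] -> 2
  6 (index 4): smaller elements after it = [4] -> 1
Total inversions = 4 + 1 + 2 + 2 + 1 = 10
Final answer: 10


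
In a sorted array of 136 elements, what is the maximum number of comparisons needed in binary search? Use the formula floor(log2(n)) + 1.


Binary search halves the search space each step.
Maximum comparisons = floor(log2(136)) + 1
log2(136) = 7.0875
floor(log2(136)) = 7, so 7 + 1 = 8
Final answer: 8


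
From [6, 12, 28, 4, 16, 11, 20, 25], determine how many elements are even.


Check each element:
  6 is even
  12 is even
  28 is even
  4 is even
  16 is even
  11 is odd
  20 is even
  25 is odd
Evens: [6, 12, 28, 4, 16, 20]
Count of evens = 6
Final answer: 6


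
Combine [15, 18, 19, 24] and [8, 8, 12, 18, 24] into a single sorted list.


List A: [15, 18, 19, 24]
List B: [8, 8, 12, 18, 24]
Repeatedly compare the front elements and take the smaller:
  15 vs 8 -> take 8
  15 vs 8 -> take 8
  15 vs 12 -> take 12
  15 vs 18 -> take 15
  18 vs 18 -> take 18
  19 vs 18 -> take 18
  19 vs 24 -> take 19
  24 vs 24 -> take 24
  A is exhausted; append the rest of B: [24]
Final answer: [8, 8, 12, 15, 18, 18, 19, 24, 24]


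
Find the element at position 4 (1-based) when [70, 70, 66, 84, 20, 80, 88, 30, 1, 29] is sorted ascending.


Sort ascending: [1, 20, 29, 30, 66, 70, 70, 80, 84, 88]
The 4th element (1-indexed) is at index 3.
Value = 30
Final answer: 30


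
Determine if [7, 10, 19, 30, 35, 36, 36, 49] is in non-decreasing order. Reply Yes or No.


Check consecutive pairs:
  7 <= 10? True
  10 <= 19? True
  19 <= 30? True
  30 <= 35? True
  35 <= 36? True
  36 <= 36? True
  36 <= 49? True
Every consecutive pair is in order, so the list is non-decreasing.
Final answer: Yes


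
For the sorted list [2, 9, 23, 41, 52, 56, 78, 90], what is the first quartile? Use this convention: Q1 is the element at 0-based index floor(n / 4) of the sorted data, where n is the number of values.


The list has n = 8 elements.
Q1 index = floor(8 / 4) = floor(2) = 2
Counting from index 0 in the sorted data, the element at index 2 is 23.
Final answer: 23


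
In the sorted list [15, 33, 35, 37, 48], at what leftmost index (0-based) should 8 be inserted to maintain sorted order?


List is sorted: [15, 33, 35, 37, 48]
We need the leftmost position where 8 can be inserted, i.e. the first index whose element is >= 8 (or the end of the list if none is).
Binary search with low=0, high=5 (0-based indices):
  low=0, high=5, mid=2: a[2]=35 >= 8, so high = 2
  low=0, high=2, mid=1: a[1]=33 >= 8, so high = 1
  low=0, high=1, mid=0: a[0]=15 >= 8, so high = 0
Now low = high = 0, so the insertion index is 0.
Final answer: 0


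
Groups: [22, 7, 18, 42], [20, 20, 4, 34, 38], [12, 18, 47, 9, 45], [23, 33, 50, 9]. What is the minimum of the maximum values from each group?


Find max of each group:
  Group 1: [22, 7, 18, 42] -> max = 42
  Group 2: [20, 20, 4, 34, 38] -> max = 38
  Group 3: [12, 18, 47, 9, 45] -> max = 47
  Group 4: [23, 33, 50, 9] -> max = 50
Maxes: [42, 38, 47, 50]
Minimum of maxes = 38
Final answer: 38


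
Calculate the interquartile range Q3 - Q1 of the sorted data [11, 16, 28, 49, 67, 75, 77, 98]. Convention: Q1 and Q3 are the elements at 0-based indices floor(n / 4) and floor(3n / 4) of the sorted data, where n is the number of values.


The data has n = 8 elements.
Q1 index = floor(8 / 4) = floor(2) = 2; Q3 index = floor(3 * 8 / 4) = floor(6) = 6
Q1 = element at index 2 = 28
Q3 = element at index 6 = 77
IQR = 77 - 28 = 49
Final answer: 49


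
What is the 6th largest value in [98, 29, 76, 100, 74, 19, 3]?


Sort descending: [100, 98, 76, 74, 29, 19, 3]
The 6th element (1-indexed) is at index 5.
Value = 19
Final answer: 19


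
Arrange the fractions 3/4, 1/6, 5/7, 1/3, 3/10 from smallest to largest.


Convert to decimal for comparison:
  3/4 = 0.75
  1/6 = 0.1667
  5/7 = 0.7143
  1/3 = 0.3333
  3/10 = 0.3
Decimals in increasing order: 0.1667 < 0.3 < 0.3333 < 0.7143 < 0.75
Writing each back as its fraction gives the sorted order.
Final answer: 1/6, 3/10, 1/3, 5/7, 3/4


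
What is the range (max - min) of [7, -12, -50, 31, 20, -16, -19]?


Maximum value: 31
Minimum value: -50
Range = 31 - (-50) = 81
Final answer: 81


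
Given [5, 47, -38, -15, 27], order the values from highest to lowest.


Original list: [5, 47, -38, -15, 27]
Repeatedly take the largest remaining element:
  Remaining [5, 47, -38, -15, 27] -> largest is 47
  Remaining [5, -38, -15, 27] -> largest is 27
  Remaining [5, -38, -15] -> largest is 5
  Remaining [-38, -15] -> largest is -15
  Remaining [-38] -> largest is -38
Collecting the picks in order gives the descending list.
Final answer: [47, 27, 5, -15, -38]


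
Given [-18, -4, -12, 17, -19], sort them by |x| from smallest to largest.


Compute absolute values:
  |-18| = 18
  |-4| = 4
  |-12| = 12
  |17| = 17
  |-19| = 19
Absolute values in increasing order: 4 < 12 < 17 < 18 < 19
Listing the original numbers in that order gives the answer.
Final answer: [-4, -12, 17, -18, -19]


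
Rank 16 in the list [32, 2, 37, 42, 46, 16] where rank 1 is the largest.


Sort descending: [46, 42, 37, 32, 16, 2]
Find 16 in the sorted list.
16 is at position 5.
Final answer: 5


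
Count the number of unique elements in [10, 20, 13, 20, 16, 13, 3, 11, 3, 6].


List all unique values:
Distinct values: [3, 6, 10, 11, 13, 16, 20]
Count = 7
Final answer: 7


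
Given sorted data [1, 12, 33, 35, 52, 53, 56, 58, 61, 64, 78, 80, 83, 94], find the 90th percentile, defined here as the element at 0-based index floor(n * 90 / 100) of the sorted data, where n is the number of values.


The dataset has n = 14 elements.
Index = floor(14 * 90 / 100) = floor(1260 / 100) = floor(12.6) = 12
Counting from index 0 in the sorted data, the element at index 12 is 83.
Final answer: 83


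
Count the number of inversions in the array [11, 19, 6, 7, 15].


For each element, count the later elements that are smaller than it:
  11 (index 0): smaller elements after it = [6, 7] -> 2
  19 (index 1): smaller elements after it = [6, 7, 15] -> 3
  6 (index 2): smaller elements after it = [] -> 0
  7 (index 3): smaller elements after it = [] -> 0
Total inversions = 2 + 3 + 0 + 0 = 5
Final answer: 5


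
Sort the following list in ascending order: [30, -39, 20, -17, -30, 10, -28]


Original list: [30, -39, 20, -17, -30, 10, -28]
Repeatedly take the smallest remaining element:
  Remaining [30, -39, 20, -17, -30, 10, -28] -> smallest is -39
  Remaining [30, 20, -17, -30, 10, -28] -> smallest is -30
  Remaining [30, 20, -17, 10, -28] -> smallest is -28
  Remaining [30, 20, -17, 10] -> smallest is -17
  Remaining [30, 20, 10] -> smallest is 10
  Remaining [30, 20] -> smallest is 20
  Remaining [30] -> smallest is 30
Collecting the picks in order gives the sorted list.
Final answer: [-39, -30, -28, -17, 10, 20, 30]


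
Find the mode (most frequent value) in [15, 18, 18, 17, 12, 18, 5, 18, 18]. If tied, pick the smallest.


Count the frequency of each value:
  5 appears 1 time(s)
  12 appears 1 time(s)
  15 appears 1 time(s)
  17 appears 1 time(s)
  18 appears 5 time(s)
Maximum frequency is 5.
Only 18 reaches that frequency, so it is the mode.
Final answer: 18
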